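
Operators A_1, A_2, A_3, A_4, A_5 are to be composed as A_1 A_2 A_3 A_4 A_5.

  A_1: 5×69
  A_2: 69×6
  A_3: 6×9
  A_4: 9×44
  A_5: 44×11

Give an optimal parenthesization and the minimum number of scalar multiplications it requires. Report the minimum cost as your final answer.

Adjacent pairs: A_1A_2 = 5·69·6 = 2070; A_2A_3 = 69·6·9 = 3726; A_3A_4 = 6·9·44 = 2376; A_4A_5 = 9·44·11 = 4356.
Length 3: A_1..A_3: k=1: 0+3726+5·69·9=6831; k=2: 2070+0+5·6·9=2340 → min 2340 | A_2..A_4: k=2: 0+2376+69·6·44=20592; k=3: 3726+0+69·9·44=31050 → min 20592 | A_3..A_5: k=3: 0+4356+6·9·11=4950; k=4: 2376+0+6·44·11=5280 → min 4950.
Length 4: A_1..A_4: k=1: 0+20592+5·69·44=35772; k=2: 2070+2376+5·6·44=5766; k=3: 2340+0+5·9·44=4320 → min 4320 | A_2..A_5: k=2: 0+4950+69·6·11=9504; k=3: 3726+4356+69·9·11=14913; k=4: 20592+0+69·44·11=53988 → min 9504.
Length 5: A_1..A_5: k=1: 0+9504+5·69·11=13299; k=2: 2070+4950+5·6·11=7350; k=3: 2340+4356+5·9·11=7191; k=4: 4320+0+5·44·11=6740 → min 6740.
Optimal parenthesization: ((((A_1 A_2) A_3) A_4) A_5) with cost 6740.

6740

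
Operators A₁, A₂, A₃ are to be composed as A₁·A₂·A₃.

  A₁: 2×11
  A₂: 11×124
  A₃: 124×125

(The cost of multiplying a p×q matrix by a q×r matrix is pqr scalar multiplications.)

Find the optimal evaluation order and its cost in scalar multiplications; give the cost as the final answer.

(A₁·(A₂·A₃)): cost 173250.
((A₁·A₂)·A₃): cost 33728.
Optimal: ((A₁·A₂)·A₃) with cost 33728.

33728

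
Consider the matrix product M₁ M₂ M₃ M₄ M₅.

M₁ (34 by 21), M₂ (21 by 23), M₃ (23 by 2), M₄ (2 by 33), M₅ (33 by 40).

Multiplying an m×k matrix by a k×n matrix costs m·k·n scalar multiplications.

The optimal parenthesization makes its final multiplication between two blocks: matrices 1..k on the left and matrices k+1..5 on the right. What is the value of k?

3

Adjacent pairs: M₁M₂ = 34·21·23 = 16422; M₂M₃ = 21·23·2 = 966; M₃M₄ = 23·2·33 = 1518; M₄M₅ = 2·33·40 = 2640.
Length 3: M₁..M₃: k=1: 0+966+34·21·2=2394; k=2: 16422+0+34·23·2=17986 → min 2394 | M₂..M₄: k=2: 0+1518+21·23·33=17457; k=3: 966+0+21·2·33=2352 → min 2352 | M₃..M₅: k=3: 0+2640+23·2·40=4480; k=4: 1518+0+23·33·40=31878 → min 4480.
Length 4: M₁..M₄: k=1: 0+2352+34·21·33=25914; k=2: 16422+1518+34·23·33=43746; k=3: 2394+0+34·2·33=4638 → min 4638 | M₂..M₅: k=2: 0+4480+21·23·40=23800; k=3: 966+2640+21·2·40=5286; k=4: 2352+0+21·33·40=30072 → min 5286.
Top-level splits: k=1: (M₁..M₁)·(M₂..M₅) → 0+5286+34·21·40 = 33846; k=2: (M₁..M₂)·(M₃..M₅) → 16422+4480+34·23·40 = 52182; k=3: (M₁..M₃)·(M₄..M₅) → 2394+2640+34·2·40 = 7754; k=4: (M₁..M₄)·(M₅..M₅) → 4638+0+34·33·40 = 49518.
Best split is after M₃, i.e. k = 3.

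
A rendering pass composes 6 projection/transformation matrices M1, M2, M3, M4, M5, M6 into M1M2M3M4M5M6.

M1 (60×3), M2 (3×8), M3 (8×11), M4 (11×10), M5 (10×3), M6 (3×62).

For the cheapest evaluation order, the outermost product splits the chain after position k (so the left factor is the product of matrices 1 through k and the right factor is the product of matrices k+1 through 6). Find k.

Adjacent pairs: M1M2 = 60·3·8 = 1440; M2M3 = 3·8·11 = 264; M3M4 = 8·11·10 = 880; M4M5 = 11·10·3 = 330; M5M6 = 10·3·62 = 1860.
Length 3: M1..M3: k=1: 0+264+60·3·11=2244; k=2: 1440+0+60·8·11=6720 → min 2244 | M2..M4: k=2: 0+880+3·8·10=1120; k=3: 264+0+3·11·10=594 → min 594 | M3..M5: k=3: 0+330+8·11·3=594; k=4: 880+0+8·10·3=1120 → min 594 | M4..M6: k=4: 0+1860+11·10·62=8680; k=5: 330+0+11·3·62=2376 → min 2376.
Length 4: M1..M4: k=1: 0+594+60·3·10=2394; k=2: 1440+880+60·8·10=7120; k=3: 2244+0+60·11·10=8844 → min 2394 | M2..M5: k=2: 0+594+3·8·3=666; k=3: 264+330+3·11·3=693; k=4: 594+0+3·10·3=684 → min 666 | M3..M6: k=3: 0+2376+8·11·62=7832; k=4: 880+1860+8·10·62=7700; k=5: 594+0+8·3·62=2082 → min 2082.
Length 5: M1..M5: k=1: 0+666+60·3·3=1206; k=2: 1440+594+60·8·3=3474; k=3: 2244+330+60·11·3=4554; k=4: 2394+0+60·10·3=4194 → min 1206 | M2..M6: k=2: 0+2082+3·8·62=3570; k=3: 264+2376+3·11·62=4686; k=4: 594+1860+3·10·62=4314; k=5: 666+0+3·3·62=1224 → min 1224.
Top-level splits: k=1: (M1..M1)·(M2..M6) → 0+1224+60·3·62 = 12384; k=2: (M1..M2)·(M3..M6) → 1440+2082+60·8·62 = 33282; k=3: (M1..M3)·(M4..M6) → 2244+2376+60·11·62 = 45540; k=4: (M1..M4)·(M5..M6) → 2394+1860+60·10·62 = 41454; k=5: (M1..M5)·(M6..M6) → 1206+0+60·3·62 = 12366.
Best split is after M5, i.e. k = 5.

5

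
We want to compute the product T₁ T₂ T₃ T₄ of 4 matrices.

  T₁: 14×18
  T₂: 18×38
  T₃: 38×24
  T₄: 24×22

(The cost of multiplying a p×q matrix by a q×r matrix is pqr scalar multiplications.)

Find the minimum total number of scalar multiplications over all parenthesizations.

29736

Adjacent pairs: T₁T₂ = 14·18·38 = 9576; T₂T₃ = 18·38·24 = 16416; T₃T₄ = 38·24·22 = 20064.
Length 3: T₁..T₃: k=1: 0+16416+14·18·24=22464; k=2: 9576+0+14·38·24=22344 → min 22344 | T₂..T₄: k=2: 0+20064+18·38·22=35112; k=3: 16416+0+18·24·22=25920 → min 25920.
Length 4: T₁..T₄: k=1: 0+25920+14·18·22=31464; k=2: 9576+20064+14·38·22=41344; k=3: 22344+0+14·24·22=29736 → min 29736.
Optimal order: (((T₁ T₂) T₃) T₄) with cost 29736.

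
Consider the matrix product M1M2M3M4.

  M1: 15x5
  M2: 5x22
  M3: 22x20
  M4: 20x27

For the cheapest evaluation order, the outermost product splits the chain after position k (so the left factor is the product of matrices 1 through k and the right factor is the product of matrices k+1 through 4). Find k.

1

Adjacent pairs: M1M2 = 15·5·22 = 1650; M2M3 = 5·22·20 = 2200; M3M4 = 22·20·27 = 11880.
Length 3: M1..M3: k=1: 0+2200+15·5·20=3700; k=2: 1650+0+15·22·20=8250 → min 3700 | M2..M4: k=2: 0+11880+5·22·27=14850; k=3: 2200+0+5·20·27=4900 → min 4900.
Top-level splits: k=1: (M1..M1)·(M2..M4) → 0+4900+15·5·27 = 6925; k=2: (M1..M2)·(M3..M4) → 1650+11880+15·22·27 = 22440; k=3: (M1..M3)·(M4..M4) → 3700+0+15·20·27 = 11800.
Best split is after M1, i.e. k = 1.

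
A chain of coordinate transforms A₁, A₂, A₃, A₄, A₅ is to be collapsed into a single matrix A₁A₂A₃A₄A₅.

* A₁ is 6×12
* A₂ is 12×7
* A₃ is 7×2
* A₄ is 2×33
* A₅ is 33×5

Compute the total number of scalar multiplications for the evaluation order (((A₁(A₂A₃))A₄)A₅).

1698

(A₂A₃): 12×7 by 7×2 → 12×2, cost 12·7·2 = 168
(A₁(A₂A₃)): 6×12 by 12×2 → 6×2, cost 6·12·2 = 144; cumulative 312
((A₁(A₂A₃))A₄): 6×2 by 2×33 → 6×33, cost 6·2·33 = 396; cumulative 708
(((A₁(A₂A₃))A₄)A₅): 6×33 by 33×5 → 6×5, cost 6·33·5 = 990; cumulative 1698
Total: 1698 scalar multiplications.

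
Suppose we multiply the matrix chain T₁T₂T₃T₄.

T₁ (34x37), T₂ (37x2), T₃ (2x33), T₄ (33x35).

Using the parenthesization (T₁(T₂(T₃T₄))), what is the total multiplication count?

(T₃T₄): 2×33 by 33×35 → 2×35, cost 2·33·35 = 2310
(T₂(T₃T₄)): 37×2 by 2×35 → 37×35, cost 37·2·35 = 2590; cumulative 4900
(T₁(T₂(T₃T₄))): 34×37 by 37×35 → 34×35, cost 34·37·35 = 44030; cumulative 48930
Total: 48930 scalar multiplications.

48930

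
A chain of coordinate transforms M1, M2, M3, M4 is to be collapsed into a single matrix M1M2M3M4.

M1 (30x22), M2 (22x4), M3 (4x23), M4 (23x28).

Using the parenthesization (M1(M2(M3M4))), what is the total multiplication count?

23520

(M3M4): 4×23 by 23×28 → 4×28, cost 4·23·28 = 2576
(M2(M3M4)): 22×4 by 4×28 → 22×28, cost 22·4·28 = 2464; cumulative 5040
(M1(M2(M3M4))): 30×22 by 22×28 → 30×28, cost 30·22·28 = 18480; cumulative 23520
Total: 23520 scalar multiplications.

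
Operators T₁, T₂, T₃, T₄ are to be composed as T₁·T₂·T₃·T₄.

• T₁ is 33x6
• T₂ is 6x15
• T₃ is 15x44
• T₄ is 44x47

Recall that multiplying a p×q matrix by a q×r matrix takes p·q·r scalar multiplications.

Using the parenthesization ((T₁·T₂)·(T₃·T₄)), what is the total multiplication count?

(T₁·T₂): 33×6 by 6×15 → 33×15, cost 33·6·15 = 2970
(T₃·T₄): 15×44 by 44×47 → 15×47, cost 15·44·47 = 31020
((T₁·T₂)·(T₃·T₄)): 33×15 by 15×47 → 33×47, cost 33·15·47 = 23265; cumulative 57255
Total: 57255 scalar multiplications.

57255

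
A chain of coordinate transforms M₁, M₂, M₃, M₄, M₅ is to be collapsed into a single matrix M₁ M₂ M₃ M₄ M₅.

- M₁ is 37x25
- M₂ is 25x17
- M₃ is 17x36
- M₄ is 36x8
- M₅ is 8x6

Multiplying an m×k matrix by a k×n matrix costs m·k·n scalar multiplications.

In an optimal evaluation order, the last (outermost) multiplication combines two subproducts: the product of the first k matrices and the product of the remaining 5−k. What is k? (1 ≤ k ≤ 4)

1

Adjacent pairs: M₁M₂ = 37·25·17 = 15725; M₂M₃ = 25·17·36 = 15300; M₃M₄ = 17·36·8 = 4896; M₄M₅ = 36·8·6 = 1728.
Length 3: M₁..M₃: k=1: 0+15300+37·25·36=48600; k=2: 15725+0+37·17·36=38369 → min 38369 | M₂..M₄: k=2: 0+4896+25·17·8=8296; k=3: 15300+0+25·36·8=22500 → min 8296 | M₃..M₅: k=3: 0+1728+17·36·6=5400; k=4: 4896+0+17·8·6=5712 → min 5400.
Length 4: M₁..M₄: k=1: 0+8296+37·25·8=15696; k=2: 15725+4896+37·17·8=25653; k=3: 38369+0+37·36·8=49025 → min 15696 | M₂..M₅: k=2: 0+5400+25·17·6=7950; k=3: 15300+1728+25·36·6=22428; k=4: 8296+0+25·8·6=9496 → min 7950.
Top-level splits: k=1: (M₁..M₁)·(M₂..M₅) → 0+7950+37·25·6 = 13500; k=2: (M₁..M₂)·(M₃..M₅) → 15725+5400+37·17·6 = 24899; k=3: (M₁..M₃)·(M₄..M₅) → 38369+1728+37·36·6 = 48089; k=4: (M₁..M₄)·(M₅..M₅) → 15696+0+37·8·6 = 17472.
Best split is after M₁, i.e. k = 1.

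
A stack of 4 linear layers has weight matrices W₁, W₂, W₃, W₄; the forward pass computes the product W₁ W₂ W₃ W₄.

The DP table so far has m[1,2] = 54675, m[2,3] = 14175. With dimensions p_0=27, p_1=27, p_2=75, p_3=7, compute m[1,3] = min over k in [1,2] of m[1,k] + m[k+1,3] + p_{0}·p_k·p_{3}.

m[1,3] = min over k∈[1,2] of m[1,k]+m[k+1,3]+p_{0}·p_k·p_{3}.
k=1: 0 + 14175 + 27·27·7 = 19278; k=2: 54675 + 0 + 27·75·7 = 68850.
Minimum: 19278 at k=1.

19278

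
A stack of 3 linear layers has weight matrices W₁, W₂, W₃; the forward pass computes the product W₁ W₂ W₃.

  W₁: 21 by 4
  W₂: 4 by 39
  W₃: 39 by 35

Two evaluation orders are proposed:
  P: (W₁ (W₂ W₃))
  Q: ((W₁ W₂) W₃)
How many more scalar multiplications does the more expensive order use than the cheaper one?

23541

Order P = (W₁ (W₂ W₃)): (W₂ W₃): 4×39 by 39×35 → 4×35, cost 4·39·35 = 5460; (W₁ (W₂ W₃)): 21×4 by 4×35 → 21×35, cost 21·4·35 = 2940; cumulative 8400. Total 8400.
Order Q = ((W₁ W₂) W₃): (W₁ W₂): 21×4 by 4×39 → 21×39, cost 21·4·39 = 3276; ((W₁ W₂) W₃): 21×39 by 39×35 → 21×35, cost 21·39·35 = 28665; cumulative 31941. Total 31941.
Difference: |8400 − 31941| = 23541.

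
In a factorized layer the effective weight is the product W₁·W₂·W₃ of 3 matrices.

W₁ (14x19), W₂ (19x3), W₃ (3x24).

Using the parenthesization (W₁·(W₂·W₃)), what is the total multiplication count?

7752

(W₂·W₃): 19×3 by 3×24 → 19×24, cost 19·3·24 = 1368
(W₁·(W₂·W₃)): 14×19 by 19×24 → 14×24, cost 14·19·24 = 6384; cumulative 7752
Total: 7752 scalar multiplications.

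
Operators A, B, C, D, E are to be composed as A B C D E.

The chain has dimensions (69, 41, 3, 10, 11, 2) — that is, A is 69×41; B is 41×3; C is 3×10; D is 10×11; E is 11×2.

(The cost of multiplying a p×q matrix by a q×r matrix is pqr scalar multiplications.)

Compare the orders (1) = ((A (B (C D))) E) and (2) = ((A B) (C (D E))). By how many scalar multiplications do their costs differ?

Order (1) = ((A (B (C D))) E): (C D): 3×10 by 10×11 → 3×11, cost 3·10·11 = 330; (B (C D)): 41×3 by 3×11 → 41×11, cost 41·3·11 = 1353; cumulative 1683; (A (B (C D))): 69×41 by 41×11 → 69×11, cost 69·41·11 = 31119; cumulative 32802; ((A (B (C D))) E): 69×11 by 11×2 → 69×2, cost 69·11·2 = 1518; cumulative 34320. Total 34320.
Order (2) = ((A B) (C (D E))): (A B): 69×41 by 41×3 → 69×3, cost 69·41·3 = 8487; (D E): 10×11 by 11×2 → 10×2, cost 10·11·2 = 220; (C (D E)): 3×10 by 10×2 → 3×2, cost 3·10·2 = 60; cumulative 280; ((A B) (C (D E))): 69×3 by 3×2 → 69×2, cost 69·3·2 = 414; cumulative 9181. Total 9181.
Difference: |34320 − 9181| = 25139.

25139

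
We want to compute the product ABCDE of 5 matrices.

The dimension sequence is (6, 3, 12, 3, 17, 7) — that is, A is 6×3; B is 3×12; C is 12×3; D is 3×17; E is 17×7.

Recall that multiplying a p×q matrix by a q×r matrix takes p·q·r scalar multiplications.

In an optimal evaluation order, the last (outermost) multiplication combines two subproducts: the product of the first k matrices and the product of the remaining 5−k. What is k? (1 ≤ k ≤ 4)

3

Adjacent pairs: AB = 6·3·12 = 216; BC = 3·12·3 = 108; CD = 12·3·17 = 612; DE = 3·17·7 = 357.
Length 3: A..C: k=1: 0+108+6·3·3=162; k=2: 216+0+6·12·3=432 → min 162 | B..D: k=2: 0+612+3·12·17=1224; k=3: 108+0+3·3·17=261 → min 261 | C..E: k=3: 0+357+12·3·7=609; k=4: 612+0+12·17·7=2040 → min 609.
Length 4: A..D: k=1: 0+261+6·3·17=567; k=2: 216+612+6·12·17=2052; k=3: 162+0+6·3·17=468 → min 468 | B..E: k=2: 0+609+3·12·7=861; k=3: 108+357+3·3·7=528; k=4: 261+0+3·17·7=618 → min 528.
Top-level splits: k=1: (A..A)·(B..E) → 0+528+6·3·7 = 654; k=2: (A..B)·(C..E) → 216+609+6·12·7 = 1329; k=3: (A..C)·(D..E) → 162+357+6·3·7 = 645; k=4: (A..D)·(E..E) → 468+0+6·17·7 = 1182.
Best split is after C, i.e. k = 3.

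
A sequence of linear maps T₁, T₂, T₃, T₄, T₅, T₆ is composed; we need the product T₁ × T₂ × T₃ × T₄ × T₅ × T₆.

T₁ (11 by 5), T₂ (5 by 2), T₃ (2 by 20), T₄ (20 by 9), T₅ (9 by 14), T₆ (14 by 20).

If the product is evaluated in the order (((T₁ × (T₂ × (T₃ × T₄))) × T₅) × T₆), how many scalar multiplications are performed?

5411

(T₃ × T₄): 2×20 by 20×9 → 2×9, cost 2·20·9 = 360
(T₂ × (T₃ × T₄)): 5×2 by 2×9 → 5×9, cost 5·2·9 = 90; cumulative 450
(T₁ × (T₂ × (T₃ × T₄))): 11×5 by 5×9 → 11×9, cost 11·5·9 = 495; cumulative 945
((T₁ × (T₂ × (T₃ × T₄))) × T₅): 11×9 by 9×14 → 11×14, cost 11·9·14 = 1386; cumulative 2331
(((T₁ × (T₂ × (T₃ × T₄))) × T₅) × T₆): 11×14 by 14×20 → 11×20, cost 11·14·20 = 3080; cumulative 5411
Total: 5411 scalar multiplications.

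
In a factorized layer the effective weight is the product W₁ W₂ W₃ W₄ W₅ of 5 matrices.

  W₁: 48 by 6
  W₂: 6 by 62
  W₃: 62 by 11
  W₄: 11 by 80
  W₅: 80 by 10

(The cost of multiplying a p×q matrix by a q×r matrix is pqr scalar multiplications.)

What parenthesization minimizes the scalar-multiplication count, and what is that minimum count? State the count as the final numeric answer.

16432

Adjacent pairs: W₁W₂ = 48·6·62 = 17856; W₂W₃ = 6·62·11 = 4092; W₃W₄ = 62·11·80 = 54560; W₄W₅ = 11·80·10 = 8800.
Length 3: W₁..W₃: k=1: 0+4092+48·6·11=7260; k=2: 17856+0+48·62·11=50592 → min 7260 | W₂..W₄: k=2: 0+54560+6·62·80=84320; k=3: 4092+0+6·11·80=9372 → min 9372 | W₃..W₅: k=3: 0+8800+62·11·10=15620; k=4: 54560+0+62·80·10=104160 → min 15620.
Length 4: W₁..W₄: k=1: 0+9372+48·6·80=32412; k=2: 17856+54560+48·62·80=310496; k=3: 7260+0+48·11·80=49500 → min 32412 | W₂..W₅: k=2: 0+15620+6·62·10=19340; k=3: 4092+8800+6·11·10=13552; k=4: 9372+0+6·80·10=14172 → min 13552.
Length 5: W₁..W₅: k=1: 0+13552+48·6·10=16432; k=2: 17856+15620+48·62·10=63236; k=3: 7260+8800+48·11·10=21340; k=4: 32412+0+48·80·10=70812 → min 16432.
Optimal parenthesization: (W₁ ((W₂ W₃) (W₄ W₅))) with cost 16432.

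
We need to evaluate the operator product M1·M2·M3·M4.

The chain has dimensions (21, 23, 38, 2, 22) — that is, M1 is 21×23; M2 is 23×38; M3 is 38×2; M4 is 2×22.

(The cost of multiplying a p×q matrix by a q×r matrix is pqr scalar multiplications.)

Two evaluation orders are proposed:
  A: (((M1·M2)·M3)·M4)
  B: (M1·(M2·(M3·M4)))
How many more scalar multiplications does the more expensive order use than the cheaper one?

Order A = (((M1·M2)·M3)·M4): (M1·M2): 21×23 by 23×38 → 21×38, cost 21·23·38 = 18354; ((M1·M2)·M3): 21×38 by 38×2 → 21×2, cost 21·38·2 = 1596; cumulative 19950; (((M1·M2)·M3)·M4): 21×2 by 2×22 → 21×22, cost 21·2·22 = 924; cumulative 20874. Total 20874.
Order B = (M1·(M2·(M3·M4))): (M3·M4): 38×2 by 2×22 → 38×22, cost 38·2·22 = 1672; (M2·(M3·M4)): 23×38 by 38×22 → 23×22, cost 23·38·22 = 19228; cumulative 20900; (M1·(M2·(M3·M4))): 21×23 by 23×22 → 21×22, cost 21·23·22 = 10626; cumulative 31526. Total 31526.
Difference: |20874 − 31526| = 10652.

10652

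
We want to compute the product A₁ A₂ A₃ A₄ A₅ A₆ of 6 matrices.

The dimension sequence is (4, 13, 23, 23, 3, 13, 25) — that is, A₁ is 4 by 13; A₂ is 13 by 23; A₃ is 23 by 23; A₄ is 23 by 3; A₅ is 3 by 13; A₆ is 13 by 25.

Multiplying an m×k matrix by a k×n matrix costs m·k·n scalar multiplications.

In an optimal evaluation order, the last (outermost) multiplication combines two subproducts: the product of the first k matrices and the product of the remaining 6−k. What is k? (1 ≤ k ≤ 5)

Adjacent pairs: A₁A₂ = 4·13·23 = 1196; A₂A₃ = 13·23·23 = 6877; A₃A₄ = 23·23·3 = 1587; A₄A₅ = 23·3·13 = 897; A₅A₆ = 3·13·25 = 975.
Length 3: A₁..A₃: k=1: 0+6877+4·13·23=8073; k=2: 1196+0+4·23·23=3312 → min 3312 | A₂..A₄: k=2: 0+1587+13·23·3=2484; k=3: 6877+0+13·23·3=7774 → min 2484 | A₃..A₅: k=3: 0+897+23·23·13=7774; k=4: 1587+0+23·3·13=2484 → min 2484 | A₄..A₆: k=4: 0+975+23·3·25=2700; k=5: 897+0+23·13·25=8372 → min 2700.
Length 4: A₁..A₄: k=1: 0+2484+4·13·3=2640; k=2: 1196+1587+4·23·3=3059; k=3: 3312+0+4·23·3=3588 → min 2640 | A₂..A₅: k=2: 0+2484+13·23·13=6371; k=3: 6877+897+13·23·13=11661; k=4: 2484+0+13·3·13=2991 → min 2991 | A₃..A₆: k=3: 0+2700+23·23·25=15925; k=4: 1587+975+23·3·25=4287; k=5: 2484+0+23·13·25=9959 → min 4287.
Length 5: A₁..A₅: k=1: 0+2991+4·13·13=3667; k=2: 1196+2484+4·23·13=4876; k=3: 3312+897+4·23·13=5405; k=4: 2640+0+4·3·13=2796 → min 2796 | A₂..A₆: k=2: 0+4287+13·23·25=11762; k=3: 6877+2700+13·23·25=17052; k=4: 2484+975+13·3·25=4434; k=5: 2991+0+13·13·25=7216 → min 4434.
Top-level splits: k=1: (A₁..A₁)·(A₂..A₆) → 0+4434+4·13·25 = 5734; k=2: (A₁..A₂)·(A₃..A₆) → 1196+4287+4·23·25 = 7783; k=3: (A₁..A₃)·(A₄..A₆) → 3312+2700+4·23·25 = 8312; k=4: (A₁..A₄)·(A₅..A₆) → 2640+975+4·3·25 = 3915; k=5: (A₁..A₅)·(A₆..A₆) → 2796+0+4·13·25 = 4096.
Best split is after A₄, i.e. k = 4.

4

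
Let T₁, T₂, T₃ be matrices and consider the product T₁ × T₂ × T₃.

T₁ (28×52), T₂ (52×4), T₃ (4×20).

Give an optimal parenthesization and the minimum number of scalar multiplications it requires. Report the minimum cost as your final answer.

8064

(T₁ × (T₂ × T₃)): cost 33280.
((T₁ × T₂) × T₃): cost 8064.
Optimal: ((T₁ × T₂) × T₃) with cost 8064.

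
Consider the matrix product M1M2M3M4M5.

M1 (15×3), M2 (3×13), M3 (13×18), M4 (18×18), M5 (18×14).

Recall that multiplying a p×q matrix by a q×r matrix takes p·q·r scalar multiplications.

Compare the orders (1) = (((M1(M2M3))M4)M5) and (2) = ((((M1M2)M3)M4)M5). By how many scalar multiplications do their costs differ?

2583

Order (1) = (((M1(M2M3))M4)M5): (M2M3): 3×13 by 13×18 → 3×18, cost 3·13·18 = 702; (M1(M2M3)): 15×3 by 3×18 → 15×18, cost 15·3·18 = 810; cumulative 1512; ((M1(M2M3))M4): 15×18 by 18×18 → 15×18, cost 15·18·18 = 4860; cumulative 6372; (((M1(M2M3))M4)M5): 15×18 by 18×14 → 15×14, cost 15·18·14 = 3780; cumulative 10152. Total 10152.
Order (2) = ((((M1M2)M3)M4)M5): (M1M2): 15×3 by 3×13 → 15×13, cost 15·3·13 = 585; ((M1M2)M3): 15×13 by 13×18 → 15×18, cost 15·13·18 = 3510; cumulative 4095; (((M1M2)M3)M4): 15×18 by 18×18 → 15×18, cost 15·18·18 = 4860; cumulative 8955; ((((M1M2)M3)M4)M5): 15×18 by 18×14 → 15×14, cost 15·18·14 = 3780; cumulative 12735. Total 12735.
Difference: |10152 − 12735| = 2583.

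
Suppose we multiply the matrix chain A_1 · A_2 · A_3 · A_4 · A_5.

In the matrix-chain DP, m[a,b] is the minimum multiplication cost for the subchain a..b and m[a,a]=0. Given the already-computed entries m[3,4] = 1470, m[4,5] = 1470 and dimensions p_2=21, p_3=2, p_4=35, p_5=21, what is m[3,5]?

m[3,5] = min over k∈[3,4] of m[3,k]+m[k+1,5]+p_{2}·p_k·p_{5}.
k=3: 0 + 1470 + 21·2·21 = 2352; k=4: 1470 + 0 + 21·35·21 = 16905.
Minimum: 2352 at k=3.

2352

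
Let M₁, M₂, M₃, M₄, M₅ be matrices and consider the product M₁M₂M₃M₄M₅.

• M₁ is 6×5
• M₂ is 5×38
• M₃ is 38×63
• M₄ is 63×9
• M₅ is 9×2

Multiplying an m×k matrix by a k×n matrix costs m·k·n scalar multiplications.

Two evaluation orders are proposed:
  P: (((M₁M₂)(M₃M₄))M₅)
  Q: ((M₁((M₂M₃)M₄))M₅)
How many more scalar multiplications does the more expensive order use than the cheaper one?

Order P = (((M₁M₂)(M₃M₄))M₅): (M₁M₂): 6×5 by 5×38 → 6×38, cost 6·5·38 = 1140; (M₃M₄): 38×63 by 63×9 → 38×9, cost 38·63·9 = 21546; ((M₁M₂)(M₃M₄)): 6×38 by 38×9 → 6×9, cost 6·38·9 = 2052; cumulative 24738; (((M₁M₂)(M₃M₄))M₅): 6×9 by 9×2 → 6×2, cost 6·9·2 = 108; cumulative 24846. Total 24846.
Order Q = ((M₁((M₂M₃)M₄))M₅): (M₂M₃): 5×38 by 38×63 → 5×63, cost 5·38·63 = 11970; ((M₂M₃)M₄): 5×63 by 63×9 → 5×9, cost 5·63·9 = 2835; cumulative 14805; (M₁((M₂M₃)M₄)): 6×5 by 5×9 → 6×9, cost 6·5·9 = 270; cumulative 15075; ((M₁((M₂M₃)M₄))M₅): 6×9 by 9×2 → 6×2, cost 6·9·2 = 108; cumulative 15183. Total 15183.
Difference: |24846 − 15183| = 9663.

9663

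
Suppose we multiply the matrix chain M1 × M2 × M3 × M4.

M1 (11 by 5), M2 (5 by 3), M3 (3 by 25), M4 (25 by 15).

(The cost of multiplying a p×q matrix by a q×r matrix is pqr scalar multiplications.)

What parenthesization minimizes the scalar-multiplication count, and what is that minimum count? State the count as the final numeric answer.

1785

Adjacent pairs: M1M2 = 11·5·3 = 165; M2M3 = 5·3·25 = 375; M3M4 = 3·25·15 = 1125.
Length 3: M1..M3: k=1: 0+375+11·5·25=1750; k=2: 165+0+11·3·25=990 → min 990 | M2..M4: k=2: 0+1125+5·3·15=1350; k=3: 375+0+5·25·15=2250 → min 1350.
Length 4: M1..M4: k=1: 0+1350+11·5·15=2175; k=2: 165+1125+11·3·15=1785; k=3: 990+0+11·25·15=5115 → min 1785.
Optimal parenthesization: ((M1 × M2) × (M3 × M4)) with cost 1785.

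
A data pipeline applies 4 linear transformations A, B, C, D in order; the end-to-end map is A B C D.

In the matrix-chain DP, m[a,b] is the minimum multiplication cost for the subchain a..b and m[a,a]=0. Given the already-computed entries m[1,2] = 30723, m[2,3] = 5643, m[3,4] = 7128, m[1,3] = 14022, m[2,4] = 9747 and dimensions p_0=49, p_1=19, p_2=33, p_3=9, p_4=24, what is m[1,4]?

m[1,4] = min over k∈[1,3] of m[1,k]+m[k+1,4]+p_{0}·p_k·p_{4}.
k=1: 0 + 9747 + 49·19·24 = 32091; k=2: 30723 + 7128 + 49·33·24 = 76659; k=3: 14022 + 0 + 49·9·24 = 24606.
Minimum: 24606 at k=3.

24606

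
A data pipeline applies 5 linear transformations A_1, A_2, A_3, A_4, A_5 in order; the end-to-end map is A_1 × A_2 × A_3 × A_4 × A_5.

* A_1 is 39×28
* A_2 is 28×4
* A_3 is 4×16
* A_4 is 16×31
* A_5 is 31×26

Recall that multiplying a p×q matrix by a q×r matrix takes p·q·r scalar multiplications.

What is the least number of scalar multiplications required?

Adjacent pairs: A_1A_2 = 39·28·4 = 4368; A_2A_3 = 28·4·16 = 1792; A_3A_4 = 4·16·31 = 1984; A_4A_5 = 16·31·26 = 12896.
Length 3: A_1..A_3: k=1: 0+1792+39·28·16=19264; k=2: 4368+0+39·4·16=6864 → min 6864 | A_2..A_4: k=2: 0+1984+28·4·31=5456; k=3: 1792+0+28·16·31=15680 → min 5456 | A_3..A_5: k=3: 0+12896+4·16·26=14560; k=4: 1984+0+4·31·26=5208 → min 5208.
Length 4: A_1..A_4: k=1: 0+5456+39·28·31=39308; k=2: 4368+1984+39·4·31=11188; k=3: 6864+0+39·16·31=26208 → min 11188 | A_2..A_5: k=2: 0+5208+28·4·26=8120; k=3: 1792+12896+28·16·26=26336; k=4: 5456+0+28·31·26=28024 → min 8120.
Length 5: A_1..A_5: k=1: 0+8120+39·28·26=36512; k=2: 4368+5208+39·4·26=13632; k=3: 6864+12896+39·16·26=35984; k=4: 11188+0+39·31·26=42622 → min 13632.
Optimal order: ((A_1 × A_2) × ((A_3 × A_4) × A_5)) with cost 13632.

13632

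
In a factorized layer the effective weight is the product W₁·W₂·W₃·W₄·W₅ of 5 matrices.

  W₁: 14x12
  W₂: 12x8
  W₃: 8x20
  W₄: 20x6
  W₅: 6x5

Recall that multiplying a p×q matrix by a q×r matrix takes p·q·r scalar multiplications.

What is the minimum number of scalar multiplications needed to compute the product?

2520

Adjacent pairs: W₁W₂ = 14·12·8 = 1344; W₂W₃ = 12·8·20 = 1920; W₃W₄ = 8·20·6 = 960; W₄W₅ = 20·6·5 = 600.
Length 3: W₁..W₃: k=1: 0+1920+14·12·20=5280; k=2: 1344+0+14·8·20=3584 → min 3584 | W₂..W₄: k=2: 0+960+12·8·6=1536; k=3: 1920+0+12·20·6=3360 → min 1536 | W₃..W₅: k=3: 0+600+8·20·5=1400; k=4: 960+0+8·6·5=1200 → min 1200.
Length 4: W₁..W₄: k=1: 0+1536+14·12·6=2544; k=2: 1344+960+14·8·6=2976; k=3: 3584+0+14·20·6=5264 → min 2544 | W₂..W₅: k=2: 0+1200+12·8·5=1680; k=3: 1920+600+12·20·5=3720; k=4: 1536+0+12·6·5=1896 → min 1680.
Length 5: W₁..W₅: k=1: 0+1680+14·12·5=2520; k=2: 1344+1200+14·8·5=3104; k=3: 3584+600+14·20·5=5584; k=4: 2544+0+14·6·5=2964 → min 2520.
Optimal order: (W₁·(W₂·((W₃·W₄)·W₅))) with cost 2520.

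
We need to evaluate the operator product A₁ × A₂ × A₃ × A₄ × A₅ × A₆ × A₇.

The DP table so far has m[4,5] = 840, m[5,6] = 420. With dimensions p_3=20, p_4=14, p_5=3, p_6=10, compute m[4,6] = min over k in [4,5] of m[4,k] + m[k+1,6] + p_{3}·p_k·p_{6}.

1440

m[4,6] = min over k∈[4,5] of m[4,k]+m[k+1,6]+p_{3}·p_k·p_{6}.
k=4: 0 + 420 + 20·14·10 = 3220; k=5: 840 + 0 + 20·3·10 = 1440.
Minimum: 1440 at k=5.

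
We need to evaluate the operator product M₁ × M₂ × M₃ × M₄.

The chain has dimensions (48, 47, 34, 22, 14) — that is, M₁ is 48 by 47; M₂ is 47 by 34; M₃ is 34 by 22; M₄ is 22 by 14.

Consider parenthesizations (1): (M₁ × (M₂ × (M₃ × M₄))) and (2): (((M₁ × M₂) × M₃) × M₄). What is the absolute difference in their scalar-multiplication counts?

62964

Order (1) = (M₁ × (M₂ × (M₃ × M₄))): (M₃ × M₄): 34×22 by 22×14 → 34×14, cost 34·22·14 = 10472; (M₂ × (M₃ × M₄)): 47×34 by 34×14 → 47×14, cost 47·34·14 = 22372; cumulative 32844; (M₁ × (M₂ × (M₃ × M₄))): 48×47 by 47×14 → 48×14, cost 48·47·14 = 31584; cumulative 64428. Total 64428.
Order (2) = (((M₁ × M₂) × M₃) × M₄): (M₁ × M₂): 48×47 by 47×34 → 48×34, cost 48·47·34 = 76704; ((M₁ × M₂) × M₃): 48×34 by 34×22 → 48×22, cost 48·34·22 = 35904; cumulative 112608; (((M₁ × M₂) × M₃) × M₄): 48×22 by 22×14 → 48×14, cost 48·22·14 = 14784; cumulative 127392. Total 127392.
Difference: |64428 − 127392| = 62964.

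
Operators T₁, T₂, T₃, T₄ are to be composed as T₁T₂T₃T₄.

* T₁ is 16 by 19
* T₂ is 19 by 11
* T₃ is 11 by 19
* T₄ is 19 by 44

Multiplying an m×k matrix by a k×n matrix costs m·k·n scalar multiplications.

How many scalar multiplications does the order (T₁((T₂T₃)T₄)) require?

33231

(T₂T₃): 19×11 by 11×19 → 19×19, cost 19·11·19 = 3971
((T₂T₃)T₄): 19×19 by 19×44 → 19×44, cost 19·19·44 = 15884; cumulative 19855
(T₁((T₂T₃)T₄)): 16×19 by 19×44 → 16×44, cost 16·19·44 = 13376; cumulative 33231
Total: 33231 scalar multiplications.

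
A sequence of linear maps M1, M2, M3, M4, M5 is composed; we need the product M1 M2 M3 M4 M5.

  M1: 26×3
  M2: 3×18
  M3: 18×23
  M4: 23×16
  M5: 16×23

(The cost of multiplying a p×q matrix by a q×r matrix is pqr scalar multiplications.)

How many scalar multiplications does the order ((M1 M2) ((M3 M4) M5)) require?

25416

(M1 M2): 26×3 by 3×18 → 26×18, cost 26·3·18 = 1404
(M3 M4): 18×23 by 23×16 → 18×16, cost 18·23·16 = 6624
((M3 M4) M5): 18×16 by 16×23 → 18×23, cost 18·16·23 = 6624; cumulative 13248
((M1 M2) ((M3 M4) M5)): 26×18 by 18×23 → 26×23, cost 26·18·23 = 10764; cumulative 25416
Total: 25416 scalar multiplications.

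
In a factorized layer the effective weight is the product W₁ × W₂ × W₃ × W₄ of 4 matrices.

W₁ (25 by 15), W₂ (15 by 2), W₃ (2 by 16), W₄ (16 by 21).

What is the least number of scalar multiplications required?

2472

Adjacent pairs: W₁W₂ = 25·15·2 = 750; W₂W₃ = 15·2·16 = 480; W₃W₄ = 2·16·21 = 672.
Length 3: W₁..W₃: k=1: 0+480+25·15·16=6480; k=2: 750+0+25·2·16=1550 → min 1550 | W₂..W₄: k=2: 0+672+15·2·21=1302; k=3: 480+0+15·16·21=5520 → min 1302.
Length 4: W₁..W₄: k=1: 0+1302+25·15·21=9177; k=2: 750+672+25·2·21=2472; k=3: 1550+0+25·16·21=9950 → min 2472.
Optimal order: ((W₁ × W₂) × (W₃ × W₄)) with cost 2472.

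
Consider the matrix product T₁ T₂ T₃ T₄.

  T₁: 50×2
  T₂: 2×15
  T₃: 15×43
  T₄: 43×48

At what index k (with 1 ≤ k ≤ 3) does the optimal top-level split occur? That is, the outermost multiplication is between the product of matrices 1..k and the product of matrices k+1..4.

1

Adjacent pairs: T₁T₂ = 50·2·15 = 1500; T₂T₃ = 2·15·43 = 1290; T₃T₄ = 15·43·48 = 30960.
Length 3: T₁..T₃: k=1: 0+1290+50·2·43=5590; k=2: 1500+0+50·15·43=33750 → min 5590 | T₂..T₄: k=2: 0+30960+2·15·48=32400; k=3: 1290+0+2·43·48=5418 → min 5418.
Top-level splits: k=1: (T₁..T₁)·(T₂..T₄) → 0+5418+50·2·48 = 10218; k=2: (T₁..T₂)·(T₃..T₄) → 1500+30960+50·15·48 = 68460; k=3: (T₁..T₃)·(T₄..T₄) → 5590+0+50·43·48 = 108790.
Best split is after T₁, i.e. k = 1.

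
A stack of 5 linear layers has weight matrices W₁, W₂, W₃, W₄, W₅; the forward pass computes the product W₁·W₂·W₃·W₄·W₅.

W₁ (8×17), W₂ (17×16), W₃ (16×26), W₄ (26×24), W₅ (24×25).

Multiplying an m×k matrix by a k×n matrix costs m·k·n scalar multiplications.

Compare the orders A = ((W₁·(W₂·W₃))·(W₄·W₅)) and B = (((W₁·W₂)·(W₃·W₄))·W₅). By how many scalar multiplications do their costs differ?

Order A = ((W₁·(W₂·W₃))·(W₄·W₅)): (W₂·W₃): 17×16 by 16×26 → 17×26, cost 17·16·26 = 7072; (W₁·(W₂·W₃)): 8×17 by 17×26 → 8×26, cost 8·17·26 = 3536; cumulative 10608; (W₄·W₅): 26×24 by 24×25 → 26×25, cost 26·24·25 = 15600; ((W₁·(W₂·W₃))·(W₄·W₅)): 8×26 by 26×25 → 8×25, cost 8·26·25 = 5200; cumulative 31408. Total 31408.
Order B = (((W₁·W₂)·(W₃·W₄))·W₅): (W₁·W₂): 8×17 by 17×16 → 8×16, cost 8·17·16 = 2176; (W₃·W₄): 16×26 by 26×24 → 16×24, cost 16·26·24 = 9984; ((W₁·W₂)·(W₃·W₄)): 8×16 by 16×24 → 8×24, cost 8·16·24 = 3072; cumulative 15232; (((W₁·W₂)·(W₃·W₄))·W₅): 8×24 by 24×25 → 8×25, cost 8·24·25 = 4800; cumulative 20032. Total 20032.
Difference: |31408 − 20032| = 11376.

11376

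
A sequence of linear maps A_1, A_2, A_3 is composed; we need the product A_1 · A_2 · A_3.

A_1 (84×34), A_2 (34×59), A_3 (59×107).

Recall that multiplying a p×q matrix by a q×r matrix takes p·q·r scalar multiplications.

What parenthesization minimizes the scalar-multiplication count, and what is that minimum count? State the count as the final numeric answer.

(A_1 · (A_2 · A_3)): cost 520234.
((A_1 · A_2) · A_3): cost 698796.
Optimal: (A_1 · (A_2 · A_3)) with cost 520234.

520234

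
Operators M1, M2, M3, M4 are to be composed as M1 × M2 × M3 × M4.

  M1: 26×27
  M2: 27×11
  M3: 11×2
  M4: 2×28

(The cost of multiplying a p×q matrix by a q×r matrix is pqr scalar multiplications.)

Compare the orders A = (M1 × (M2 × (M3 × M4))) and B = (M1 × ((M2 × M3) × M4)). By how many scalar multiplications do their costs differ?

6826

Order A = (M1 × (M2 × (M3 × M4))): (M3 × M4): 11×2 by 2×28 → 11×28, cost 11·2·28 = 616; (M2 × (M3 × M4)): 27×11 by 11×28 → 27×28, cost 27·11·28 = 8316; cumulative 8932; (M1 × (M2 × (M3 × M4))): 26×27 by 27×28 → 26×28, cost 26·27·28 = 19656; cumulative 28588. Total 28588.
Order B = (M1 × ((M2 × M3) × M4)): (M2 × M3): 27×11 by 11×2 → 27×2, cost 27·11·2 = 594; ((M2 × M3) × M4): 27×2 by 2×28 → 27×28, cost 27·2·28 = 1512; cumulative 2106; (M1 × ((M2 × M3) × M4)): 26×27 by 27×28 → 26×28, cost 26·27·28 = 19656; cumulative 21762. Total 21762.
Difference: |28588 − 21762| = 6826.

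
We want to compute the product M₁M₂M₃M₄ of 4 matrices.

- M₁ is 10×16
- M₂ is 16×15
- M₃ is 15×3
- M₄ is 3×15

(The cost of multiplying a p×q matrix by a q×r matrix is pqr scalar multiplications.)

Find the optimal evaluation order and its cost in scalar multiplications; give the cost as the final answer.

1650

Adjacent pairs: M₁M₂ = 10·16·15 = 2400; M₂M₃ = 16·15·3 = 720; M₃M₄ = 15·3·15 = 675.
Length 3: M₁..M₃: k=1: 0+720+10·16·3=1200; k=2: 2400+0+10·15·3=2850 → min 1200 | M₂..M₄: k=2: 0+675+16·15·15=4275; k=3: 720+0+16·3·15=1440 → min 1440.
Length 4: M₁..M₄: k=1: 0+1440+10·16·15=3840; k=2: 2400+675+10·15·15=5325; k=3: 1200+0+10·3·15=1650 → min 1650.
Optimal parenthesization: ((M₁(M₂M₃))M₄) with cost 1650.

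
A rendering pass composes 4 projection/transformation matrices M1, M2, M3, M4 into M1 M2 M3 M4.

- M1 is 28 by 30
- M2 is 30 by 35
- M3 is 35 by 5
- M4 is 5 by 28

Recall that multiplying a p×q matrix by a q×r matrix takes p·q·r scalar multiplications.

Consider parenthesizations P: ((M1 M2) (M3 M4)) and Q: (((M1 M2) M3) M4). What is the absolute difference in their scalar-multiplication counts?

Order P = ((M1 M2) (M3 M4)): (M1 M2): 28×30 by 30×35 → 28×35, cost 28·30·35 = 29400; (M3 M4): 35×5 by 5×28 → 35×28, cost 35·5·28 = 4900; ((M1 M2) (M3 M4)): 28×35 by 35×28 → 28×28, cost 28·35·28 = 27440; cumulative 61740. Total 61740.
Order Q = (((M1 M2) M3) M4): (M1 M2): 28×30 by 30×35 → 28×35, cost 28·30·35 = 29400; ((M1 M2) M3): 28×35 by 35×5 → 28×5, cost 28·35·5 = 4900; cumulative 34300; (((M1 M2) M3) M4): 28×5 by 5×28 → 28×28, cost 28·5·28 = 3920; cumulative 38220. Total 38220.
Difference: |61740 − 38220| = 23520.

23520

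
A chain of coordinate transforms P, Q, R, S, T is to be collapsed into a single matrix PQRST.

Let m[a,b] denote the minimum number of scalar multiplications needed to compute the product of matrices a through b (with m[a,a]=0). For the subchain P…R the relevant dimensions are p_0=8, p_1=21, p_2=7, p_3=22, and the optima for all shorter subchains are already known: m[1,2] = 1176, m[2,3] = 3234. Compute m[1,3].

2408

m[1,3] = min over k∈[1,2] of m[1,k]+m[k+1,3]+p_{0}·p_k·p_{3}.
k=1: 0 + 3234 + 8·21·22 = 6930; k=2: 1176 + 0 + 8·7·22 = 2408.
Minimum: 2408 at k=2.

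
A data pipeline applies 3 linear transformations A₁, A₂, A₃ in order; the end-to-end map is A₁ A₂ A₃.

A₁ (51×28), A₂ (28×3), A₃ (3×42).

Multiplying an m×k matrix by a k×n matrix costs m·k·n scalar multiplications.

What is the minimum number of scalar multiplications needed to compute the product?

Order (A₁ (A₂ A₃)): (A₂ A₃): 28×3 by 3×42 → 28×42, cost 28·3·42 = 3528; (A₁ (A₂ A₃)): 51×28 by 28×42 → 51×42, cost 51·28·42 = 59976; cumulative 63504. Total 63504.
Order ((A₁ A₂) A₃): (A₁ A₂): 51×28 by 28×3 → 51×3, cost 51·28·3 = 4284; ((A₁ A₂) A₃): 51×3 by 3×42 → 51×42, cost 51·3·42 = 6426; cumulative 10710. Total 10710.
Minimum: 10710.

10710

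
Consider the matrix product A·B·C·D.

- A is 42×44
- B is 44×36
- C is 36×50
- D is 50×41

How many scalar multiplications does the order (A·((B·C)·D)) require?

(B·C): 44×36 by 36×50 → 44×50, cost 44·36·50 = 79200
((B·C)·D): 44×50 by 50×41 → 44×41, cost 44·50·41 = 90200; cumulative 169400
(A·((B·C)·D)): 42×44 by 44×41 → 42×41, cost 42·44·41 = 75768; cumulative 245168
Total: 245168 scalar multiplications.

245168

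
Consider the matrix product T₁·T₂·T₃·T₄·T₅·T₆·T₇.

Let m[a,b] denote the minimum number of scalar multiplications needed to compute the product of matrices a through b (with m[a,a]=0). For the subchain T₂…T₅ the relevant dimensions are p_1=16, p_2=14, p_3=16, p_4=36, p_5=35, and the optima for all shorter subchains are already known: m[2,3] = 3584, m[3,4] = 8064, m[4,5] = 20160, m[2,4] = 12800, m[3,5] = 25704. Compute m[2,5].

m[2,5] = min over k∈[2,4] of m[2,k]+m[k+1,5]+p_{1}·p_k·p_{5}.
k=2: 0 + 25704 + 16·14·35 = 33544; k=3: 3584 + 20160 + 16·16·35 = 32704; k=4: 12800 + 0 + 16·36·35 = 32960.
Minimum: 32704 at k=3.

32704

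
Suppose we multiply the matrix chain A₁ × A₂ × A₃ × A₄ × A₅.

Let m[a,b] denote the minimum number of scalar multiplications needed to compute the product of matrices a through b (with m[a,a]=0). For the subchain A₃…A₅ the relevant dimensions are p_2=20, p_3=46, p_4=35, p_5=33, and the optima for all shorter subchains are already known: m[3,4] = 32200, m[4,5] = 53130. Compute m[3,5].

m[3,5] = min over k∈[3,4] of m[3,k]+m[k+1,5]+p_{2}·p_k·p_{5}.
k=3: 0 + 53130 + 20·46·33 = 83490; k=4: 32200 + 0 + 20·35·33 = 55300.
Minimum: 55300 at k=4.

55300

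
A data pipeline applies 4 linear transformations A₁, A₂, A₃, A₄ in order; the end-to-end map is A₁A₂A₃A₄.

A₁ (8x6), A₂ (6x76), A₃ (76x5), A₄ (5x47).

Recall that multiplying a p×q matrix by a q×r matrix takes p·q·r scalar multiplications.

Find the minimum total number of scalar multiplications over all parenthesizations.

4400

Adjacent pairs: A₁A₂ = 8·6·76 = 3648; A₂A₃ = 6·76·5 = 2280; A₃A₄ = 76·5·47 = 17860.
Length 3: A₁..A₃: k=1: 0+2280+8·6·5=2520; k=2: 3648+0+8·76·5=6688 → min 2520 | A₂..A₄: k=2: 0+17860+6·76·47=39292; k=3: 2280+0+6·5·47=3690 → min 3690.
Length 4: A₁..A₄: k=1: 0+3690+8·6·47=5946; k=2: 3648+17860+8·76·47=50084; k=3: 2520+0+8·5·47=4400 → min 4400.
Optimal order: ((A₁(A₂A₃))A₄) with cost 4400.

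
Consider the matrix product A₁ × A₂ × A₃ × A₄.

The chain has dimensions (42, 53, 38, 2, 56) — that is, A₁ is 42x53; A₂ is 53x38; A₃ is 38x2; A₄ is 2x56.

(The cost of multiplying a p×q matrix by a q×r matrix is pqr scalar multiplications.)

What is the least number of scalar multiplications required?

13184

Adjacent pairs: A₁A₂ = 42·53·38 = 84588; A₂A₃ = 53·38·2 = 4028; A₃A₄ = 38·2·56 = 4256.
Length 3: A₁..A₃: k=1: 0+4028+42·53·2=8480; k=2: 84588+0+42·38·2=87780 → min 8480 | A₂..A₄: k=2: 0+4256+53·38·56=117040; k=3: 4028+0+53·2·56=9964 → min 9964.
Length 4: A₁..A₄: k=1: 0+9964+42·53·56=134620; k=2: 84588+4256+42·38·56=178220; k=3: 8480+0+42·2·56=13184 → min 13184.
Optimal order: ((A₁ × (A₂ × A₃)) × A₄) with cost 13184.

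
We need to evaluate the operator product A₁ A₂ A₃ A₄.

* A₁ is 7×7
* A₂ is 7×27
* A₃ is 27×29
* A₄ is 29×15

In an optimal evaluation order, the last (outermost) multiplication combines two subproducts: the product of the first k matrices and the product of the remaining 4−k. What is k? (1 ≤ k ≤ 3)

Adjacent pairs: A₁A₂ = 7·7·27 = 1323; A₂A₃ = 7·27·29 = 5481; A₃A₄ = 27·29·15 = 11745.
Length 3: A₁..A₃: k=1: 0+5481+7·7·29=6902; k=2: 1323+0+7·27·29=6804 → min 6804 | A₂..A₄: k=2: 0+11745+7·27·15=14580; k=3: 5481+0+7·29·15=8526 → min 8526.
Top-level splits: k=1: (A₁..A₁)·(A₂..A₄) → 0+8526+7·7·15 = 9261; k=2: (A₁..A₂)·(A₃..A₄) → 1323+11745+7·27·15 = 15903; k=3: (A₁..A₃)·(A₄..A₄) → 6804+0+7·29·15 = 9849.
Best split is after A₁, i.e. k = 1.

1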